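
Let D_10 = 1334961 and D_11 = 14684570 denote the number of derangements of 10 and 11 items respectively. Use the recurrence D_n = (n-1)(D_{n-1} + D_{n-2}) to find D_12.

176214841

D_12 = (12-1)·(D_11 + D_10) = 11·(14684570 + 1334961) = 11·16019531 = 176214841.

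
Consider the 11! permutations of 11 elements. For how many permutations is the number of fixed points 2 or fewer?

36711421

# with exactly i fixed is C(11,i)·!(11-i); sum over i=0..2:
  i=0: C(11,0)·!11 = 1·14684570 = 14684570
  i=1: C(11,1)·!10 = 11·1334961 = 14684571
  i=2: C(11,2)·!9 = 55·133496 = 7342280
Total = 36711421.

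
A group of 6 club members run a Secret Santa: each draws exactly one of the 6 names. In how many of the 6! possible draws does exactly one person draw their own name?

Pick the single fixed position: C(6,1) = 6 ways.
The other 5 form a derangement: !5 = 44.
Total: 6 × 44 = 264.

264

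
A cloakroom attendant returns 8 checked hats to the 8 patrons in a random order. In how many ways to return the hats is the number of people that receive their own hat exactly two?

7420

Choose which 2 of the 8 are fixed: C(8,2) = 28.
The remaining 6 must be deranged: !6 = 265.
Total: 28 × 265 = 7420.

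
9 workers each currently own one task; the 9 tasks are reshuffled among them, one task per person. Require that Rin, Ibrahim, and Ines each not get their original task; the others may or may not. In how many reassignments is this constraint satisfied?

256320

Inclusion-exclusion on the 3 forbidden self-matches:
Σ_{j=0}^{3} (-1)^j C(3,j)(9-j)!
= C(3,0)·9! - C(3,1)·8! + C(3,2)·7! - C(3,3)·6!
= 362880 - 120960 + 15120 - 720
= 256320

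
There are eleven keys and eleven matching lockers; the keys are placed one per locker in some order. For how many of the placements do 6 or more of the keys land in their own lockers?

Sum C(11,i)·!(11-i) for i = 6..11:
  i=6: C(11,6)·!5 = 462·44 = 20328
  i=7: C(11,7)·!4 = 330·9 = 2970
  i=8: C(11,8)·!3 = 165·2 = 330
  i=9: C(11,9)·!2 = 55·1 = 55
  i=10: C(11,10)·!1 = 11·0 = 0
  i=11: C(11,11)·!0 = 1·1 = 1
Total = 23684.

23684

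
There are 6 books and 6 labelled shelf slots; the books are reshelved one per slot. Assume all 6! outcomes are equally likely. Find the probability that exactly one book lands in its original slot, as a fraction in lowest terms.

11/30

Favorable outcomes: C(6,1)·!5 = 6·44 = 264.
Total outcomes: 6! = 720.
Probability = 264/720 = 11/30.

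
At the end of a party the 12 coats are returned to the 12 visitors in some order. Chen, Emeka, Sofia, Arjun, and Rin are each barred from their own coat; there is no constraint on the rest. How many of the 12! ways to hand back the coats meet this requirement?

312273360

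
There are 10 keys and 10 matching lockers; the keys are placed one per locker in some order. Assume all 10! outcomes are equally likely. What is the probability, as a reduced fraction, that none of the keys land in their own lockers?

16481/44800

Favorable outcomes: !10 = 1334961.
Total outcomes: 10! = 3628800.
Probability = 1334961/3628800 = 16481/44800.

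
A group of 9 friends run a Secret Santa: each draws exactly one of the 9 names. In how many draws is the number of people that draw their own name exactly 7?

36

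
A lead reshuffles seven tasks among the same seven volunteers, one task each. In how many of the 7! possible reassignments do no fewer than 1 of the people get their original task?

3186

# with exactly i fixed is C(7,i)·!(7-i); sum over i=1..7:
  i=1: C(7,1)·!6 = 7·265 = 1855
  i=2: C(7,2)·!5 = 21·44 = 924
  i=3: C(7,3)·!4 = 35·9 = 315
  i=4: C(7,4)·!3 = 35·2 = 70
  i=5: C(7,5)·!2 = 21·1 = 21
  i=6: C(7,6)·!1 = 7·0 = 0
  i=7: C(7,7)·!0 = 1·1 = 1
Total = 3186.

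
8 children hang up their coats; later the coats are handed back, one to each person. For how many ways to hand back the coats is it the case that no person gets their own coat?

14833

!8 is the nearest integer to 8!/e.
8! = 40320, and 40320/e ≈ 14832.90, so !8 = 14833.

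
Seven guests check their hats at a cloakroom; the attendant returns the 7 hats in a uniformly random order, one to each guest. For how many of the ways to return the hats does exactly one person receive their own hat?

Pick the single fixed position: C(7,1) = 7 ways.
The remaining 6 must be deranged: !6 = 265.
Total: 7 × 265 = 1855.

1855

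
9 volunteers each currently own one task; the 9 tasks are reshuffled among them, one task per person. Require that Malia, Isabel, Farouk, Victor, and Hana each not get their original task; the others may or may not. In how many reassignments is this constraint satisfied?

205056

Inclusion-exclusion on the 5 forbidden self-matches:
Σ_{j=0}^{5} (-1)^j C(5,j)(9-j)!
= C(5,0)·9! - C(5,1)·8! + C(5,2)·7! - C(5,3)·6! + C(5,4)·5! - C(5,5)·4!
= 362880 - 201600 + 50400 - 7200 + 600 - 24
= 205056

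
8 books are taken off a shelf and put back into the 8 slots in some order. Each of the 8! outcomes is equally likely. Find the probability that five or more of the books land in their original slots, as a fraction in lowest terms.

Favorable outcomes: Σ_{i≥5} C(8,i)·!(8-i) = 56·2 + 28·1 + 8·0 + 1·1 = 141.
Total outcomes: 8! = 40320.
Probability = 141/40320 = 47/13440.

47/13440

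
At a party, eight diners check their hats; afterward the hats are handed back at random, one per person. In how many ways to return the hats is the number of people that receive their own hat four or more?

Sum C(8,i)·!(8-i) for i = 4..8:
  i=4: C(8,4)·!4 = 70·9 = 630
  i=5: C(8,5)·!3 = 56·2 = 112
  i=6: C(8,6)·!2 = 28·1 = 28
  i=7: C(8,7)·!1 = 8·0 = 0
  i=8: C(8,8)·!0 = 1·1 = 1
Total = 771.

771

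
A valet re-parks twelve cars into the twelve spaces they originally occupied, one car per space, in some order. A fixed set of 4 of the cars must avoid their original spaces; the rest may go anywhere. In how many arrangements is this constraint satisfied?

Let A_j be the event that the j-th constrained one is fixed. By inclusion-exclusion over the 4 events:
Σ_{j=0}^{4} (-1)^j C(4,j)(12-j)!
= C(4,0)·12! - C(4,1)·11! + C(4,2)·10! - C(4,3)·9! + C(4,4)·8!
= 479001600 - 159667200 + 21772800 - 1451520 + 40320
= 339696000

339696000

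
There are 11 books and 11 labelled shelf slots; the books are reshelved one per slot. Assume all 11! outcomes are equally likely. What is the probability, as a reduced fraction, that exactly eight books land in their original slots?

Favorable outcomes: C(11,8)·!3 = 165·2 = 330.
Total outcomes: 11! = 39916800.
Probability = 330/39916800 = 1/120960.

1/120960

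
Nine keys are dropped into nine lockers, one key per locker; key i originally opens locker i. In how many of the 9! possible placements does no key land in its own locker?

Use !n = (n-1)(!(n-1) + !(n-2)).
!9 = 8·(14833 + 1854) = 8·16687 = 133496

133496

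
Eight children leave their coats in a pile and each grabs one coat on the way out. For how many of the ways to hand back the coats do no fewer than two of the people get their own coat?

10655

Sum C(8,i)·!(8-i) for i = 2..8:
  i=2: C(8,2)·!6 = 28·265 = 7420
  i=3: C(8,3)·!5 = 56·44 = 2464
  i=4: C(8,4)·!4 = 70·9 = 630
  i=5: C(8,5)·!3 = 56·2 = 112
  i=6: C(8,6)·!2 = 28·1 = 28
  i=7: C(8,7)·!1 = 8·0 = 0
  i=8: C(8,8)·!0 = 1·1 = 1
Total = 10655.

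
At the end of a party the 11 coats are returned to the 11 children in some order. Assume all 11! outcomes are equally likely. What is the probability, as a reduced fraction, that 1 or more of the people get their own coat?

2523223/3991680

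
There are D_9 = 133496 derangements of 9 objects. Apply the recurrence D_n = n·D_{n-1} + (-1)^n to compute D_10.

1334961

D_10 = 10·133496 + 1 = 1334961.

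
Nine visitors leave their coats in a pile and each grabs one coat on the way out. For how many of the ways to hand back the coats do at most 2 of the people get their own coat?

# with exactly i fixed is C(9,i)·!(9-i); sum over i=0..2:
  i=0: C(9,0)·!9 = 1·133496 = 133496
  i=1: C(9,1)·!8 = 9·14833 = 133497
  i=2: C(9,2)·!7 = 36·1854 = 66744
Total = 333737.

333737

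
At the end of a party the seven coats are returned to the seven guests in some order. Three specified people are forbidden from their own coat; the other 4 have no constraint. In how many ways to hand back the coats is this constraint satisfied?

Let A_j be the event that the j-th constrained one is fixed. By inclusion-exclusion over the 3 events:
Σ_{j=0}^{3} (-1)^j C(3,j)(7-j)!
= C(3,0)·7! - C(3,1)·6! + C(3,2)·5! - C(3,3)·4!
= 5040 - 2160 + 360 - 24
= 3216

3216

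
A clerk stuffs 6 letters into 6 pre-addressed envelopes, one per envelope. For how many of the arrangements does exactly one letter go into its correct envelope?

Pick the single fixed position: C(6,1) = 6 ways.
The remaining 5 must be deranged: !5 = 44.
Total: 6 × 44 = 264.

264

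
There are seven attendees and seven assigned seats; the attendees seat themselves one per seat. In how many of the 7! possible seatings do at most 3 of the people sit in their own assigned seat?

4948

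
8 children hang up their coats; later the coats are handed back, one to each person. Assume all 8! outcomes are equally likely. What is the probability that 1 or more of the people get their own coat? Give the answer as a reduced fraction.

3641/5760

Favorable outcomes: Σ_{i≥1} C(8,i)·!(8-i) = 8·1854 + 28·265 + 56·44 + 70·9 + 56·2 + 28·1 + 8·0 + 1·1 = 25487.
Total outcomes: 8! = 40320.
Probability = 25487/40320 = 3641/5760.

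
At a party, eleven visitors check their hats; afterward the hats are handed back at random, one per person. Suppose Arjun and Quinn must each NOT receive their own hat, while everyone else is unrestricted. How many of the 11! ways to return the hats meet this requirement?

Let A_j be the event that the j-th constrained one is fixed. By inclusion-exclusion over the 2 events:
Σ_{j=0}^{2} (-1)^j C(2,j)(11-j)!
= C(2,0)·11! - C(2,1)·10! + C(2,2)·9!
= 39916800 - 7257600 + 362880
= 33022080

33022080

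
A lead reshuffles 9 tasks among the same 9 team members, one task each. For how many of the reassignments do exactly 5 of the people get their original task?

Choose which 5 of the 9 are fixed: C(9,5) = 126.
The remaining 4 must be deranged: !4 = 9.
Total: 126 × 9 = 1134.

1134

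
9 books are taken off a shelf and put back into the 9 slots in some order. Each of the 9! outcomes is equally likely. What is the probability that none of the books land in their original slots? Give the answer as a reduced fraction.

16687/45360

Favorable outcomes: !9 = 133496.
Total outcomes: 9! = 362880.
Probability = 133496/362880 = 16687/45360.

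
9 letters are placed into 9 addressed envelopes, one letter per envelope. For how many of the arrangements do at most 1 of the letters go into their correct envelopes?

266993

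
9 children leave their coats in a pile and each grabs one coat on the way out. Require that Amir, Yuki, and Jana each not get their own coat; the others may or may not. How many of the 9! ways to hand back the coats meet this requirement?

256320

Inclusion-exclusion on the 3 forbidden self-matches:
Σ_{j=0}^{3} (-1)^j C(3,j)(9-j)!
= C(3,0)·9! - C(3,1)·8! + C(3,2)·7! - C(3,3)·6!
= 362880 - 120960 + 15120 - 720
= 256320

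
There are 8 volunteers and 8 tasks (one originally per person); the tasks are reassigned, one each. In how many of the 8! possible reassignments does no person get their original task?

!8 = 8! · Σ_{k=0}^{8} (-1)^k/k!
= 8! - 8!/1! + 8!/2! - 8!/3! + 8!/4! - 8!/5! + 8!/6! - 8!/7! + 8!/8!
= 40320 - 40320 + 20160 - 6720 + 1680 - 336 + 56 - 8 + 1
= 14833

14833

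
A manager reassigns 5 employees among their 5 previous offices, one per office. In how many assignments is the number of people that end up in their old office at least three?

# with exactly i fixed is C(5,i)·!(5-i); sum over i=3..5:
  i=3: C(5,3)·!2 = 10·1 = 10
  i=4: C(5,4)·!1 = 5·0 = 0
  i=5: C(5,5)·!0 = 1·1 = 1
Total = 11.

11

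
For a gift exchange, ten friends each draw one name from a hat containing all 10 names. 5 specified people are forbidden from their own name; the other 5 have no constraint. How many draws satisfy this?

Inclusion-exclusion on the 5 forbidden self-matches:
Σ_{j=0}^{5} (-1)^j C(5,j)(10-j)!
= C(5,0)·10! - C(5,1)·9! + C(5,2)·8! - C(5,3)·7! + C(5,4)·6! - C(5,5)·5!
= 3628800 - 1814400 + 403200 - 50400 + 3600 - 120
= 2170680

2170680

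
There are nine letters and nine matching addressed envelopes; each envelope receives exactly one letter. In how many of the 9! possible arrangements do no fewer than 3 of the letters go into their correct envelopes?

29143

# with exactly i fixed is C(9,i)·!(9-i); sum over i=3..9:
  i=3: C(9,3)·!6 = 84·265 = 22260
  i=4: C(9,4)·!5 = 126·44 = 5544
  i=5: C(9,5)·!4 = 126·9 = 1134
  i=6: C(9,6)·!3 = 84·2 = 168
  i=7: C(9,7)·!2 = 36·1 = 36
  i=8: C(9,8)·!1 = 9·0 = 0
  i=9: C(9,9)·!0 = 1·1 = 1
Total = 29143.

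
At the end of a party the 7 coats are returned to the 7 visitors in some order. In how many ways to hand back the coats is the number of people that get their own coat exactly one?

1855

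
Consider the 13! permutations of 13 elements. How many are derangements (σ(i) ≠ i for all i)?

2290792932

Use !n = (n-1)(!(n-1) + !(n-2)).
!13 = 12·(176214841 + 14684570) = 12·190899411 = 2290792932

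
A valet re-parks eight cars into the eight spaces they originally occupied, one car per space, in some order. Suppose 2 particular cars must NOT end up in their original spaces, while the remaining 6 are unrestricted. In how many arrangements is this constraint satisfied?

Inclusion-exclusion on the 2 forbidden self-matches:
Σ_{j=0}^{2} (-1)^j C(2,j)(8-j)!
= C(2,0)·8! - C(2,1)·7! + C(2,2)·6!
= 40320 - 10080 + 720
= 30960

30960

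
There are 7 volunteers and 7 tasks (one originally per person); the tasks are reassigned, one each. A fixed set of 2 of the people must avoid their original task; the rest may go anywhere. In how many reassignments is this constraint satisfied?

Let A_j be the event that the j-th constrained one is fixed. By inclusion-exclusion over the 2 events:
Σ_{j=0}^{2} (-1)^j C(2,j)(7-j)!
= C(2,0)·7! - C(2,1)·6! + C(2,2)·5!
= 5040 - 1440 + 120
= 3720

3720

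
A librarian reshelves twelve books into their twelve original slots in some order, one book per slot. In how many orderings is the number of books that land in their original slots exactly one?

Choose which one of the 12 is fixed: C(12,1) = 12.
The remaining 11 must be deranged: !11 = 14684570.
Total: 12 × 14684570 = 176214840.

176214840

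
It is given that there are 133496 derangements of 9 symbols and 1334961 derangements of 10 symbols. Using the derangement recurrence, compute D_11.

D_11 = (11-1)·(D_10 + D_9) = 10·(1334961 + 133496) = 10·1468457 = 14684570.

14684570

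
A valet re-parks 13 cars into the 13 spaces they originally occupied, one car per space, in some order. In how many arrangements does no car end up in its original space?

2290792932

!13 is the nearest integer to 13!/e.
13! = 6227020800, and 6227020800/e ≈ 2290792932.07, so !13 = 2290792932.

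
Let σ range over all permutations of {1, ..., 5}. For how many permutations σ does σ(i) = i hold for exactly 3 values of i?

Pick the 3 fixed positions: C(5,3) = 10 ways.
The other 2 form a derangement: !2 = 1.
Total: 10 × 1 = 10.

10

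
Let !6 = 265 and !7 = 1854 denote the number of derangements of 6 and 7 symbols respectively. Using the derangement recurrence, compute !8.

14833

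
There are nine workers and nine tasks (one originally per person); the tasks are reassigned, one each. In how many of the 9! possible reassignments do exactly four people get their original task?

5544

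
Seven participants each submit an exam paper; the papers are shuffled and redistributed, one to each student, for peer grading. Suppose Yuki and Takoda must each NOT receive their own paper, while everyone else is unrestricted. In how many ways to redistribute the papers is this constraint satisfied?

3720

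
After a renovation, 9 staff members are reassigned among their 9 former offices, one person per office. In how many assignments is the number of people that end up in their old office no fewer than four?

# with exactly i fixed is C(9,i)·!(9-i); sum over i=4..9:
  i=4: C(9,4)·!5 = 126·44 = 5544
  i=5: C(9,5)·!4 = 126·9 = 1134
  i=6: C(9,6)·!3 = 84·2 = 168
  i=7: C(9,7)·!2 = 36·1 = 36
  i=8: C(9,8)·!1 = 9·0 = 0
  i=9: C(9,9)·!0 = 1·1 = 1
Total = 6883.

6883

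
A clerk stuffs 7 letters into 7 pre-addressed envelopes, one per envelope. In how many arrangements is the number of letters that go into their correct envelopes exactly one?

1855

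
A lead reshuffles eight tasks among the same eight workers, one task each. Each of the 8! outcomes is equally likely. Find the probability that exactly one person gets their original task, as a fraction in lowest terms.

103/280

Favorable outcomes: C(8,1)·!7 = 8·1854 = 14832.
Total outcomes: 8! = 40320.
Probability = 14832/40320 = 103/280.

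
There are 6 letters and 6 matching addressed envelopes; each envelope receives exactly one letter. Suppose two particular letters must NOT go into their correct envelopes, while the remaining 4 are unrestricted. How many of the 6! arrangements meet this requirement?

504

Inclusion-exclusion on the 2 forbidden self-matches:
Σ_{j=0}^{2} (-1)^j C(2,j)(6-j)!
= C(2,0)·6! - C(2,1)·5! + C(2,2)·4!
= 720 - 240 + 24
= 504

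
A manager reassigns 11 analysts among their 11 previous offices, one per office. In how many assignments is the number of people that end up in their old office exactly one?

14684571

Choose which one of the 11 is fixed: C(11,1) = 11.
The other 10 form a derangement: !10 = 1334961.
Total: 11 × 1334961 = 14684571.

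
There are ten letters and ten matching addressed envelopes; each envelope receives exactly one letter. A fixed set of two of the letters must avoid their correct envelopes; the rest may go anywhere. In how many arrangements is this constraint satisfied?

2943360

Let A_j be the event that the j-th constrained one is fixed. By inclusion-exclusion over the 2 events:
Σ_{j=0}^{2} (-1)^j C(2,j)(10-j)!
= C(2,0)·10! - C(2,1)·9! + C(2,2)·8!
= 3628800 - 725760 + 40320
= 2943360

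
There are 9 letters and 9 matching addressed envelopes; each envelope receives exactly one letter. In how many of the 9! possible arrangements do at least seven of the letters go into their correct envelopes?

# with exactly i fixed is C(9,i)·!(9-i); sum over i=7..9:
  i=7: C(9,7)·!2 = 36·1 = 36
  i=8: C(9,8)·!1 = 9·0 = 0
  i=9: C(9,9)·!0 = 1·1 = 1
Total = 37.

37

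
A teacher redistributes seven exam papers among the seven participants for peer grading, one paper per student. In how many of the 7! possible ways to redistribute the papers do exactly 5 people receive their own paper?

Choose which 5 of the 7 are fixed: C(7,5) = 21.
The remaining 2 must be deranged: !2 = 1.
Total: 21 × 1 = 21.

21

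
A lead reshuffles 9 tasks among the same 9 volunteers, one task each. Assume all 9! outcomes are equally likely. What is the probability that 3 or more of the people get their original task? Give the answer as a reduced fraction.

Favorable outcomes: Σ_{i≥3} C(9,i)·!(9-i) = 84·265 + 126·44 + 126·9 + 84·2 + 36·1 + 9·0 + 1·1 = 29143.
Total outcomes: 9! = 362880.
Probability = 29143/362880 = 29143/362880.

29143/362880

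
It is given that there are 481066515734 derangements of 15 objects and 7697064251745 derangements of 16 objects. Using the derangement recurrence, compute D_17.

130850092279664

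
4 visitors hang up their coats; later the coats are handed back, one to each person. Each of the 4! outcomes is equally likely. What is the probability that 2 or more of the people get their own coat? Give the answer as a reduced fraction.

7/24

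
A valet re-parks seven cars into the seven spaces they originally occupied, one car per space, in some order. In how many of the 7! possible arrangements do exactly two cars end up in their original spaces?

Pick the 2 fixed positions: C(7,2) = 21 ways.
The other 5 form a derangement: !5 = 44.
Total: 21 × 44 = 924.

924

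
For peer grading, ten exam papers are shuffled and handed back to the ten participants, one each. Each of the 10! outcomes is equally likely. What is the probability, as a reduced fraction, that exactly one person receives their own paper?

16687/45360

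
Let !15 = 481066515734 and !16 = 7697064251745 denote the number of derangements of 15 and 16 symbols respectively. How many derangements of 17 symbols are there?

130850092279664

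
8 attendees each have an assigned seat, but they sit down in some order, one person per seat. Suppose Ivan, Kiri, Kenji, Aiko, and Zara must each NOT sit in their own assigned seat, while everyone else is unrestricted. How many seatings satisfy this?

21234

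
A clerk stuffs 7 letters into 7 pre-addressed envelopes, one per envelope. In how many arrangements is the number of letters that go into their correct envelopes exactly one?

1855

Choose which one of the 7 is fixed: C(7,1) = 7.
The other 6 form a derangement: !6 = 265.
Total: 7 × 265 = 1855.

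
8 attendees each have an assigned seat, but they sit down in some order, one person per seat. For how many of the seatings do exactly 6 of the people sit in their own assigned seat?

28

Pick the 6 fixed positions: C(8,6) = 28 ways.
The other 2 form a derangement: !2 = 1.
Total: 28 × 1 = 28.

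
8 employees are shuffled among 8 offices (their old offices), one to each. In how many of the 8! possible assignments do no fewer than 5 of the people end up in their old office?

# with exactly i fixed is C(8,i)·!(8-i); sum over i=5..8:
  i=5: C(8,5)·!3 = 56·2 = 112
  i=6: C(8,6)·!2 = 28·1 = 28
  i=7: C(8,7)·!1 = 8·0 = 0
  i=8: C(8,8)·!0 = 1·1 = 1
Total = 141.

141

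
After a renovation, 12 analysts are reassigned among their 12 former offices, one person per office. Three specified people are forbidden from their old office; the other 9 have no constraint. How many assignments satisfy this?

369774720

Inclusion-exclusion on the 3 forbidden self-matches:
Σ_{j=0}^{3} (-1)^j C(3,j)(12-j)!
= C(3,0)·12! - C(3,1)·11! + C(3,2)·10! - C(3,3)·9!
= 479001600 - 119750400 + 10886400 - 362880
= 369774720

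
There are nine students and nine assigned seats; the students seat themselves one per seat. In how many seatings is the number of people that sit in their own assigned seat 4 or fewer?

361541

Sum C(9,i)·!(9-i) for i = 0..4:
  i=0: C(9,0)·!9 = 1·133496 = 133496
  i=1: C(9,1)·!8 = 9·14833 = 133497
  i=2: C(9,2)·!7 = 36·1854 = 66744
  i=3: C(9,3)·!6 = 84·265 = 22260
  i=4: C(9,4)·!5 = 126·44 = 5544
Total = 361541.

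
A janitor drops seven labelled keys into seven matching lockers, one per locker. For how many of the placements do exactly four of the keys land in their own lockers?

70

Pick the 4 fixed positions: C(7,4) = 35 ways.
The other 3 form a derangement: !3 = 2.
Total: 35 × 2 = 70.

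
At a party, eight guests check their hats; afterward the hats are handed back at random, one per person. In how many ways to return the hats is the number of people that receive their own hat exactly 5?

112

Pick the 5 fixed positions: C(8,5) = 56 ways.
The other 3 form a derangement: !3 = 2.
Total: 56 × 2 = 112.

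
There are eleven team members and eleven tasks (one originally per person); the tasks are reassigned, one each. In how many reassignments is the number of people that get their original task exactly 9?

55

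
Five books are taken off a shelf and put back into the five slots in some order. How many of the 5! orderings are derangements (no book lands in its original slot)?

44

Use !n = (n-1)(!(n-1) + !(n-2)).
!5 = 4·(9 + 2) = 4·11 = 44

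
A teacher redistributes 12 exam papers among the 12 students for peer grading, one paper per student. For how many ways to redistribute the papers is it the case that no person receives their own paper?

!12 = 12! · Σ_{k=0}^{12} (-1)^k/k!
= 12! - 12!/1! + 12!/2! - 12!/3! + 12!/4! - 12!/5! + 12!/6! - 12!/7! + 12!/8! - 12!/9! + 12!/10! - 12!/11! + 12!/12!
= 479001600 - 479001600 + 239500800 - 79833600 + 19958400 - 3991680 + 665280 - 95040 + 11880 - 1320 + 132 - 12 + 1
= 176214841

176214841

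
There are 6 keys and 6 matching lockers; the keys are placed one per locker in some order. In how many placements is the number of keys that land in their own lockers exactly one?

264

Pick the single fixed position: C(6,1) = 6 ways.
The remaining 5 must be deranged: !5 = 44.
Total: 6 × 44 = 264.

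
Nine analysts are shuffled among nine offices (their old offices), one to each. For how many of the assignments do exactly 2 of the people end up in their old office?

66744

Choose which 2 of the 9 are fixed: C(9,2) = 36.
The remaining 7 must be deranged: !7 = 1854.
Total: 36 × 1854 = 66744.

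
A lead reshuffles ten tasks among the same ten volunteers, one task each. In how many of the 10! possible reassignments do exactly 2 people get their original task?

667485

Choose which 2 of the 10 are fixed: C(10,2) = 45.
The other 8 form a derangement: !8 = 14833.
Total: 45 × 14833 = 667485.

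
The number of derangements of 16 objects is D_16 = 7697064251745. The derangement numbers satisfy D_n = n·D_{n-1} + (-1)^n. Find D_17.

D_17 = 17·7697064251745 - 1 = 130850092279664.

130850092279664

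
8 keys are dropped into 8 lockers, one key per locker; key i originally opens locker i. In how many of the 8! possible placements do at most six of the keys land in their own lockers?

# with exactly i fixed is C(8,i)·!(8-i); sum over i=0..6:
  i=0: C(8,0)·!8 = 1·14833 = 14833
  i=1: C(8,1)·!7 = 8·1854 = 14832
  i=2: C(8,2)·!6 = 28·265 = 7420
  i=3: C(8,3)·!5 = 56·44 = 2464
  i=4: C(8,4)·!4 = 70·9 = 630
  i=5: C(8,5)·!3 = 56·2 = 112
  i=6: C(8,6)·!2 = 28·1 = 28
Total = 40319.

40319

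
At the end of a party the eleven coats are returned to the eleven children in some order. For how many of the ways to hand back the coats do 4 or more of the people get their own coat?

757934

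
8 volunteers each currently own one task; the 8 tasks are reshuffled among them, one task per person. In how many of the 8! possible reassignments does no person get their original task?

14833

!8 is the nearest integer to 8!/e.
8! = 40320, and 40320/e ≈ 14832.90, so !8 = 14833.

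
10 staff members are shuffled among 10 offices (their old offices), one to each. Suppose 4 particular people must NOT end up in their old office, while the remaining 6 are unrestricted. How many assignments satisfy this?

Inclusion-exclusion on the 4 forbidden self-matches:
Σ_{j=0}^{4} (-1)^j C(4,j)(10-j)!
= C(4,0)·10! - C(4,1)·9! + C(4,2)·8! - C(4,3)·7! + C(4,4)·6!
= 3628800 - 1451520 + 241920 - 20160 + 720
= 2399760

2399760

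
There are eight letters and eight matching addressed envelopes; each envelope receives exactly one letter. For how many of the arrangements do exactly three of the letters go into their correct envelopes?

Pick the 3 fixed positions: C(8,3) = 56 ways.
The other 5 form a derangement: !5 = 44.
Total: 56 × 44 = 2464.

2464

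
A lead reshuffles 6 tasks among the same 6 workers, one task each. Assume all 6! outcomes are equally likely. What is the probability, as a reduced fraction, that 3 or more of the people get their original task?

Favorable outcomes: Σ_{i≥3} C(6,i)·!(6-i) = 20·2 + 15·1 + 6·0 + 1·1 = 56.
Total outcomes: 6! = 720.
Probability = 56/720 = 7/90.

7/90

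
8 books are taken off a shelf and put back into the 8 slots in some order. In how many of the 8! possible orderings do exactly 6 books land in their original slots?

28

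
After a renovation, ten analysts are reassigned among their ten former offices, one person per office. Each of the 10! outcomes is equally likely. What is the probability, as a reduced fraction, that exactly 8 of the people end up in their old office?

1/80640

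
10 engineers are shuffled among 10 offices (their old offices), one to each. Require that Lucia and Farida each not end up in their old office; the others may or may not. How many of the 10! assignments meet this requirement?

Inclusion-exclusion on the 2 forbidden self-matches:
Σ_{j=0}^{2} (-1)^j C(2,j)(10-j)!
= C(2,0)·10! - C(2,1)·9! + C(2,2)·8!
= 3628800 - 725760 + 40320
= 2943360

2943360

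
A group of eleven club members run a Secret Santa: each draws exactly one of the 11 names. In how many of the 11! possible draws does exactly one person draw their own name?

14684571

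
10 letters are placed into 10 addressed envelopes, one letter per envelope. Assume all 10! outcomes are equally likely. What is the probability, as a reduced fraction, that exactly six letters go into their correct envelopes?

Favorable outcomes: C(10,6)·!4 = 210·9 = 1890.
Total outcomes: 10! = 3628800.
Probability = 1890/3628800 = 1/1920.

1/1920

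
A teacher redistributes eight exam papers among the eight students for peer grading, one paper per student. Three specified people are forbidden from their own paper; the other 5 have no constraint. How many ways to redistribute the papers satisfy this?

27240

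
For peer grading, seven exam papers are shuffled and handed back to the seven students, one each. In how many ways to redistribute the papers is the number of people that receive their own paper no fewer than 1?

3186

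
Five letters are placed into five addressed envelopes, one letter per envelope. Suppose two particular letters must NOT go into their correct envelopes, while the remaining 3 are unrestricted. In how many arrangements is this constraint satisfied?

78

Inclusion-exclusion on the 2 forbidden self-matches:
Σ_{j=0}^{2} (-1)^j C(2,j)(5-j)!
= C(2,0)·5! - C(2,1)·4! + C(2,2)·3!
= 120 - 48 + 6
= 78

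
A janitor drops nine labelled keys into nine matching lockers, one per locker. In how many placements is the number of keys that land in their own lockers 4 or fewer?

361541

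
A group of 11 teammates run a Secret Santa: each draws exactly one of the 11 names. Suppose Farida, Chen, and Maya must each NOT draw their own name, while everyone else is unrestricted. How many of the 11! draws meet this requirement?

30078720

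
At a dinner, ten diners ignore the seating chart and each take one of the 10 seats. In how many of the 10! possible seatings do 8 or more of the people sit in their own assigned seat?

46

Sum C(10,i)·!(10-i) for i = 8..10:
  i=8: C(10,8)·!2 = 45·1 = 45
  i=9: C(10,9)·!1 = 10·0 = 0
  i=10: C(10,10)·!0 = 1·1 = 1
Total = 46.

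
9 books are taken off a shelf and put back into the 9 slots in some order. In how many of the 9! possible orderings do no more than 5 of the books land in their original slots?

Sum C(9,i)·!(9-i) for i = 0..5:
  i=0: C(9,0)·!9 = 1·133496 = 133496
  i=1: C(9,1)·!8 = 9·14833 = 133497
  i=2: C(9,2)·!7 = 36·1854 = 66744
  i=3: C(9,3)·!6 = 84·265 = 22260
  i=4: C(9,4)·!5 = 126·44 = 5544
  i=5: C(9,5)·!4 = 126·9 = 1134
Total = 362675.

362675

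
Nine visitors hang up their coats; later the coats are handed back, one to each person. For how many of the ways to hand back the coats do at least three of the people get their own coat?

29143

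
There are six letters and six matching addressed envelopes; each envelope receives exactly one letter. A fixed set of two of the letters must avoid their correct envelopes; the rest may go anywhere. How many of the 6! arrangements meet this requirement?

504

Let A_j be the event that the j-th constrained one is fixed. By inclusion-exclusion over the 2 events:
Σ_{j=0}^{2} (-1)^j C(2,j)(6-j)!
= C(2,0)·6! - C(2,1)·5! + C(2,2)·4!
= 720 - 240 + 24
= 504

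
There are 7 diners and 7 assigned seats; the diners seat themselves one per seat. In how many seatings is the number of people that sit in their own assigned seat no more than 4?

5018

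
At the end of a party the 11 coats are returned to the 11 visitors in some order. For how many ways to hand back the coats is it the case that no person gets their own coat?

14684570

The subfactorial !11 = [11!/e] (nearest integer).
11! = 39916800, and 39916800/e ≈ 14684570.08, so !11 = 14684570.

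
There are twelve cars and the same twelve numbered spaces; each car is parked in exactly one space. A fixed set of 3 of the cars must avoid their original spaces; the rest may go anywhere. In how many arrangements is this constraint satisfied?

Inclusion-exclusion on the 3 forbidden self-matches:
Σ_{j=0}^{3} (-1)^j C(3,j)(12-j)!
= C(3,0)·12! - C(3,1)·11! + C(3,2)·10! - C(3,3)·9!
= 479001600 - 119750400 + 10886400 - 362880
= 369774720

369774720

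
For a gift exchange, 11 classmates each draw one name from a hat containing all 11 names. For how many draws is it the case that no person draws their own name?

14684570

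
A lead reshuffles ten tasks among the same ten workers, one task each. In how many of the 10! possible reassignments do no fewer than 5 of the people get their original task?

13264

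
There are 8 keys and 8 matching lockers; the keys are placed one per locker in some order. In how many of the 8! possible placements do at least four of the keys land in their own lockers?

771

Sum C(8,i)·!(8-i) for i = 4..8:
  i=4: C(8,4)·!4 = 70·9 = 630
  i=5: C(8,5)·!3 = 56·2 = 112
  i=6: C(8,6)·!2 = 28·1 = 28
  i=7: C(8,7)·!1 = 8·0 = 0
  i=8: C(8,8)·!0 = 1·1 = 1
Total = 771.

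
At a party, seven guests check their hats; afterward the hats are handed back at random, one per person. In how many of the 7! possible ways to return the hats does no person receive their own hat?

Use !n = n·!(n-1) + (-1)^n.
!7 = 7·265 - 1 = 1854

1854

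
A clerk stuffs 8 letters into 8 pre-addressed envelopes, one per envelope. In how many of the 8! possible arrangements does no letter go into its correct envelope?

!8 = 8! · Σ_{k=0}^{8} (-1)^k/k!
= 8! - 8!/1! + 8!/2! - 8!/3! + 8!/4! - 8!/5! + 8!/6! - 8!/7! + 8!/8!
= 40320 - 40320 + 20160 - 6720 + 1680 - 336 + 56 - 8 + 1
= 14833

14833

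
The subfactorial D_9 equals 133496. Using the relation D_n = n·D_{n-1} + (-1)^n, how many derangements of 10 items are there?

D_10 = 10·133496 + 1 = 1334961.

1334961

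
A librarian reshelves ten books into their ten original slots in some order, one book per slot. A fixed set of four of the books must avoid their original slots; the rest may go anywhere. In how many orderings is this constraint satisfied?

2399760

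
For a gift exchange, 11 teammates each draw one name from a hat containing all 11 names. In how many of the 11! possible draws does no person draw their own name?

Recurrence: !11 = 10·(!10 + !9).
!11 = 10·(1334961 + 133496) = 10·1468457 = 14684570

14684570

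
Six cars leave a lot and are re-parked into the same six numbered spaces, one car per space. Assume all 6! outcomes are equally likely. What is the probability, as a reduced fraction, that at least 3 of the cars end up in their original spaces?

Favorable outcomes: Σ_{i≥3} C(6,i)·!(6-i) = 20·2 + 15·1 + 6·0 + 1·1 = 56.
Total outcomes: 6! = 720.
Probability = 56/720 = 7/90.

7/90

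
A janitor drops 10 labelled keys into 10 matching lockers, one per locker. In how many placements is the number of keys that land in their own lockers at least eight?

46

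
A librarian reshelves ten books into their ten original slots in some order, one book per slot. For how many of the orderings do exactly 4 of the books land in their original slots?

55650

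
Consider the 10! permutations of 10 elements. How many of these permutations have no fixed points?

The subfactorial !10 = [10!/e] (nearest integer).
10! = 3628800, and 3628800/e ≈ 1334960.92, so !10 = 1334961.

1334961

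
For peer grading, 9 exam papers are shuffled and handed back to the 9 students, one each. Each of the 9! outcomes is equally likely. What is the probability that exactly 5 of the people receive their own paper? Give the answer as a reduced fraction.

Favorable outcomes: C(9,5)·!4 = 126·9 = 1134.
Total outcomes: 9! = 362880.
Probability = 1134/362880 = 1/320.

1/320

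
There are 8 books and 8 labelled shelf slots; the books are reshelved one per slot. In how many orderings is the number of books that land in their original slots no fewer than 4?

771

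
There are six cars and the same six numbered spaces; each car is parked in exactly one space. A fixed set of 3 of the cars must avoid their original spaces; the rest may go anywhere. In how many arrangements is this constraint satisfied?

Let A_j be the event that the j-th constrained one is fixed. By inclusion-exclusion over the 3 events:
Σ_{j=0}^{3} (-1)^j C(3,j)(6-j)!
= C(3,0)·6! - C(3,1)·5! + C(3,2)·4! - C(3,3)·3!
= 720 - 360 + 72 - 6
= 426

426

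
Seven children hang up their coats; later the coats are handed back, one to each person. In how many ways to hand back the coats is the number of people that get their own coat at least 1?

3186

# with exactly i fixed is C(7,i)·!(7-i); sum over i=1..7:
  i=1: C(7,1)·!6 = 7·265 = 1855
  i=2: C(7,2)·!5 = 21·44 = 924
  i=3: C(7,3)·!4 = 35·9 = 315
  i=4: C(7,4)·!3 = 35·2 = 70
  i=5: C(7,5)·!2 = 21·1 = 21
  i=6: C(7,6)·!1 = 7·0 = 0
  i=7: C(7,7)·!0 = 1·1 = 1
Total = 3186.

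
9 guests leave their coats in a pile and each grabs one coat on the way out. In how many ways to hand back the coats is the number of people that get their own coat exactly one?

133497

Pick the single fixed position: C(9,1) = 9 ways.
The other 8 form a derangement: !8 = 14833.
Total: 9 × 14833 = 133497.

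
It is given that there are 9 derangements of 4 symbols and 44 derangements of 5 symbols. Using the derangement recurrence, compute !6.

!6 = (6-1)·(!5 + !4) = 5·(44 + 9) = 5·53 = 265.

265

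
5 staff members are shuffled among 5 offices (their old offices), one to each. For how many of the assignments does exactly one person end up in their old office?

45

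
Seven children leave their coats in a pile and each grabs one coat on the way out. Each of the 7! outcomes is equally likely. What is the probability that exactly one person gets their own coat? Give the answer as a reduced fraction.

Favorable outcomes: C(7,1)·!6 = 7·265 = 1855.
Total outcomes: 7! = 5040.
Probability = 1855/5040 = 53/144.

53/144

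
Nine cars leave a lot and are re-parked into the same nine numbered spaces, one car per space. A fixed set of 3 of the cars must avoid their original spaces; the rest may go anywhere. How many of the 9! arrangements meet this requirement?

256320

Let A_j be the event that the j-th constrained one is fixed. By inclusion-exclusion over the 3 events:
Σ_{j=0}^{3} (-1)^j C(3,j)(9-j)!
= C(3,0)·9! - C(3,1)·8! + C(3,2)·7! - C(3,3)·6!
= 362880 - 120960 + 15120 - 720
= 256320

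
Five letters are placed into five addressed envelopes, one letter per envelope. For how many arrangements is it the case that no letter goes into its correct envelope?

44

!5 is the nearest integer to 5!/e.
5! = 120, and 120/e ≈ 44.15, so !5 = 44.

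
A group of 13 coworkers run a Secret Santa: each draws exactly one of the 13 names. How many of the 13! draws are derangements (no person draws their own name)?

!13 = 13! · Σ_{k=0}^{13} (-1)^k/k!
= 13! - 13!/1! + 13!/2! - 13!/3! + 13!/4! - 13!/5! + 13!/6! - 13!/7! + 13!/8! - 13!/9! + 13!/10! - 13!/11! + 13!/12! - 13!/13!
= 6227020800 - 6227020800 + 3113510400 - 1037836800 + 259459200 - 51891840 + 8648640 - 1235520 + 154440 - 17160 + 1716 - 156 + 13 - 1
= 2290792932

2290792932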